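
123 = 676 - 553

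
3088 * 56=172928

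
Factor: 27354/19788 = 47/34 = 2^( - 1)*17^(- 1)*47^1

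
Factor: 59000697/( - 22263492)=  -  19666899/7421164 = - 2^(  -  2)*3^2  *7^1* 37^( - 1)*41^(-1)*131^1*1223^( - 1 )*2383^1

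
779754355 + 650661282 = 1430415637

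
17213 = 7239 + 9974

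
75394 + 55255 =130649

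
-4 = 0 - 4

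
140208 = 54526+85682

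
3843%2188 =1655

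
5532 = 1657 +3875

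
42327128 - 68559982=-26232854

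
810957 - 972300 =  - 161343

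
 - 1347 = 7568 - 8915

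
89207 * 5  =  446035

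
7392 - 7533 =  - 141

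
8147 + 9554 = 17701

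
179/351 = 179/351 = 0.51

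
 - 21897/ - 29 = 755 + 2/29 = 755.07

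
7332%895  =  172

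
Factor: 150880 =2^5 * 5^1*23^1*41^1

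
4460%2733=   1727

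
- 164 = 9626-9790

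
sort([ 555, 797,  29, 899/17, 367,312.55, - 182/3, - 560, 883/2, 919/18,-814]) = [ - 814, - 560,-182/3,29, 919/18, 899/17, 312.55,367,  883/2,555,797]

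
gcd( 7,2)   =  1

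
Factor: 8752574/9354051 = 2^1*3^(-2)*7^ ( - 2 )*21211^(-1 )*4376287^1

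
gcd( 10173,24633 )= 3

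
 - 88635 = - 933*95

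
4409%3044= 1365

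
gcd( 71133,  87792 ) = 3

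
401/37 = 10+31/37 =10.84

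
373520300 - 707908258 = - 334387958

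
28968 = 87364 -58396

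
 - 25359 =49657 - 75016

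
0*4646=0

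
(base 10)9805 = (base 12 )5811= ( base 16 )264D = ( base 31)A69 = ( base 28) ce5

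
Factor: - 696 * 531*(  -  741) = 273855816 = 2^3*3^4 * 13^1 * 19^1* 29^1*59^1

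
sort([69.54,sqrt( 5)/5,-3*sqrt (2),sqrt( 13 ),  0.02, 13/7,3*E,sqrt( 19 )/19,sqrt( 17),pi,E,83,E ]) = [ - 3* sqrt( 2),0.02,sqrt( 19)/19, sqrt (5 ) /5, 13/7, E, E , pi , sqrt( 13 ),sqrt( 17),  3*E, 69.54, 83 ]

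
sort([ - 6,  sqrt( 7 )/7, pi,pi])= [ - 6,sqrt(  7) /7,pi, pi]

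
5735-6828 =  - 1093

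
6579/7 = 6579/7 = 939.86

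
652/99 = 652/99 = 6.59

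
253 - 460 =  - 207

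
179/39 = 179/39 = 4.59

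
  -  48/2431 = -48/2431 = - 0.02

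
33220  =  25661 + 7559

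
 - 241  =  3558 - 3799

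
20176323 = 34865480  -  14689157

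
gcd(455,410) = 5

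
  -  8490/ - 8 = 1061 + 1/4 = 1061.25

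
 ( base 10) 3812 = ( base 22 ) 7J6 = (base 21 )8db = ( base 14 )1564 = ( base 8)7344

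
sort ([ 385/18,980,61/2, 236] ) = [385/18, 61/2 , 236 , 980 ] 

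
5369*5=26845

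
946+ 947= 1893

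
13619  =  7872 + 5747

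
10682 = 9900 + 782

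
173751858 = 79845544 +93906314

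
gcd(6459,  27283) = 1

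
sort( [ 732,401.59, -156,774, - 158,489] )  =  [  -  158,  -  156,401.59,489,732,774]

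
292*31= 9052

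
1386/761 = 1386/761 =1.82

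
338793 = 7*48399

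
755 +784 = 1539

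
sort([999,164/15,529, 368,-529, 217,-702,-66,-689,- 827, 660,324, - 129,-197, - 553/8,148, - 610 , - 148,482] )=[ - 827, - 702,-689,-610, - 529,-197, - 148, - 129,-553/8, - 66 , 164/15,148, 217,324,368,482,529,660, 999 ]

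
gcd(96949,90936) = 1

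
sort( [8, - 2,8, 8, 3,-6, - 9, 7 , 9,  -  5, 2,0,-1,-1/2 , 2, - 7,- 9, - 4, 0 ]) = [ - 9, - 9, - 7, - 6, - 5, - 4, - 2, - 1, - 1/2, 0, 0,2,2 , 3, 7, 8, 8,8,9 ] 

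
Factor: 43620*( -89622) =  - 3909311640 = -2^3*3^3*5^1*13^1*383^1*727^1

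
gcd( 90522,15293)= 1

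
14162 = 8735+5427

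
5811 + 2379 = 8190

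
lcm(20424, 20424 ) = 20424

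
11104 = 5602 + 5502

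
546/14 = 39 = 39.00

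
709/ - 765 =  - 709/765  =  -  0.93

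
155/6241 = 155/6241= 0.02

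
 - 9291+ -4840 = - 14131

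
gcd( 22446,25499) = 43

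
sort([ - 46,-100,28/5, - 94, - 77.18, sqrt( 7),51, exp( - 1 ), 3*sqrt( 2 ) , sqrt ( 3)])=[ - 100, - 94, - 77.18, - 46,exp( - 1 ),sqrt(3 ), sqrt(7 ),3 * sqrt(2 ),  28/5, 51 ]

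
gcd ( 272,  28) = 4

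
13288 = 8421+4867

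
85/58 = 85/58 = 1.47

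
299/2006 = 299/2006 = 0.15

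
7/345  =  7/345  =  0.02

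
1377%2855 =1377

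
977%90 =77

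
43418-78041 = - 34623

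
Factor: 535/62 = 2^( - 1 )*5^1*31^( - 1)*107^1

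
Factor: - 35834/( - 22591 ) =2^1* 23^1*29^(-1 ) = 46/29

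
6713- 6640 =73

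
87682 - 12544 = 75138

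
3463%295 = 218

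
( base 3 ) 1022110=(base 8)1675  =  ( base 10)957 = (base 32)tt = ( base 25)1d7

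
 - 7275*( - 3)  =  21825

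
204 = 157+47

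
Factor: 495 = 3^2*5^1*11^1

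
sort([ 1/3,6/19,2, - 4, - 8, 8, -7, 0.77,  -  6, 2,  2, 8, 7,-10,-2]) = [  -  10, - 8, - 7, - 6, - 4, - 2, 6/19, 1/3,0.77,2, 2, 2,7, 8,8 ]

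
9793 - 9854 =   -  61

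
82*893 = 73226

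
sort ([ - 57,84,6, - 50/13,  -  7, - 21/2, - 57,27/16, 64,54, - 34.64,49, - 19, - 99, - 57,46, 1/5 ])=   [ - 99, - 57,  -  57, - 57, - 34.64, - 19,-21/2, - 7,-50/13,1/5, 27/16,6,46,49,54, 64,84 ]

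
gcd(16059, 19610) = 53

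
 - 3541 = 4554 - 8095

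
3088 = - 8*( - 386 )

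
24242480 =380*63796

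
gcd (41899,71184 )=1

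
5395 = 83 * 65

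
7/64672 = 7/64672 = 0.00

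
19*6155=116945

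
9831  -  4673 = 5158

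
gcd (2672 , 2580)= 4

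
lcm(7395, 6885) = 199665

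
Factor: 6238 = 2^1*3119^1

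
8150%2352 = 1094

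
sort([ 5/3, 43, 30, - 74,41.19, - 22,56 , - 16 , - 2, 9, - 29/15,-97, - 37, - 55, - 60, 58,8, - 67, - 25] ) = [ - 97,  -  74, - 67 , - 60, - 55,  -  37, - 25, - 22, - 16 ,- 2  , - 29/15,5/3, 8, 9, 30,41.19,43,56 , 58 ] 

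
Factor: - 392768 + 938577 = 11^1 * 29^2*59^1 = 545809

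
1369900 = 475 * 2884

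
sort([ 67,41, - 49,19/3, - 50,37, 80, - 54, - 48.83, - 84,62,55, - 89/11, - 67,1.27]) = [ -84, - 67,  -  54, - 50,-49,  -  48.83, - 89/11,1.27,  19/3, 37 , 41 , 55, 62,67, 80 ]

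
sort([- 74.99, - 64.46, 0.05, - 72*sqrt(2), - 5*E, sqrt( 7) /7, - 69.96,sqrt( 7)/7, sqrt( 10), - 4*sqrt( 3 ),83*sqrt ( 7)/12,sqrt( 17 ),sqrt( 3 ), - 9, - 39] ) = [ - 72*sqrt( 2), - 74.99, - 69.96, - 64.46,-39, - 5*E, - 9 , - 4*sqrt( 3 ), 0.05,sqrt( 7)/7, sqrt( 7 ) /7, sqrt( 3),  sqrt( 10),sqrt( 17),83*sqrt (7 ) /12] 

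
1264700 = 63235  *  20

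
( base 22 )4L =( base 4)1231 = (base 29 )3M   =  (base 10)109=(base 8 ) 155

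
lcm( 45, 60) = 180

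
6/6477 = 2/2159=0.00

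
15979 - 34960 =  - 18981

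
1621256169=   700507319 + 920748850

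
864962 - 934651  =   - 69689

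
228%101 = 26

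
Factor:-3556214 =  - 2^1 *23^1*97^1*797^1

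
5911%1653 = 952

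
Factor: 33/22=3/2= 2^ ( - 1)*3^1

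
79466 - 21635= 57831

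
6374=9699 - 3325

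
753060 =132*5705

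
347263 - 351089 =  - 3826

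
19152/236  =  81  +  9/59 = 81.15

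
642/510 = 1 + 22/85 = 1.26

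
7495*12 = 89940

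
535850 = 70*7655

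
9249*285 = 2635965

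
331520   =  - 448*( - 740 )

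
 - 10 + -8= -18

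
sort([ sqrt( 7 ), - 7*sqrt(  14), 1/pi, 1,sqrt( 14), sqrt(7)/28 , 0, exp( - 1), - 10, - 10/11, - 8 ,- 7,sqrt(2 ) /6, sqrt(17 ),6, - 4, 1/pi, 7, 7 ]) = [ - 7*sqrt(14 ) , - 10, - 8, - 7, - 4, - 10/11, 0, sqrt(7 ) /28, sqrt(2)/6,1/pi,1/pi, exp( -1), 1,sqrt (7),sqrt(14),  sqrt ( 17 ), 6, 7,7 ] 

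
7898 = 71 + 7827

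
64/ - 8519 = -1  +  8455/8519 = - 0.01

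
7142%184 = 150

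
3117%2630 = 487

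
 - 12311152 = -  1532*8036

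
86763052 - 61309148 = 25453904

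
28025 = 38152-10127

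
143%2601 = 143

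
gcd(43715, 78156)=1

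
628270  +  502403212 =503031482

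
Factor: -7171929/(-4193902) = 2^( - 1 )*3^3*23^1*1049^(  -  1)*1999^( - 1 )*11549^1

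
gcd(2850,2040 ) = 30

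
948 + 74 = 1022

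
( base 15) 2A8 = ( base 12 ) 428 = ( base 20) 1A8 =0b1001100000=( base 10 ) 608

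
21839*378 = 8255142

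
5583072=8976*622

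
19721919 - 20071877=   -  349958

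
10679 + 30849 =41528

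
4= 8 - 4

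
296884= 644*461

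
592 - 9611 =  -  9019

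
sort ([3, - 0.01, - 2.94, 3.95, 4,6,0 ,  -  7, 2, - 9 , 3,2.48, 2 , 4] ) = [ - 9, - 7, - 2.94, - 0.01, 0, 2,  2,2.48, 3,3, 3.95 , 4 , 4 , 6 ]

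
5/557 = 5/557 = 0.01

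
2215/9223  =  2215/9223 = 0.24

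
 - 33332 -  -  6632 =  - 26700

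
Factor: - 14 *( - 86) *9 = 2^2*3^2*7^1*43^1 = 10836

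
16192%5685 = 4822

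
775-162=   613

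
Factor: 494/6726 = 13/177 = 3^(  -  1 ) *13^1 * 59^(- 1) 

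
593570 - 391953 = 201617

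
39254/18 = 19627/9= 2180.78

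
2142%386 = 212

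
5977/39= 153+10/39=153.26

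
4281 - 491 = 3790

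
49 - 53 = -4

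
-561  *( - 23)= 12903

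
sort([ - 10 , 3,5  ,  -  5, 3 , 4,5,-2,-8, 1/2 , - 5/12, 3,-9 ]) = [-10,-9,-8, - 5,  -  2, - 5/12,1/2, 3,3, 3,4  ,  5,  5 ]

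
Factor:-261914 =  - 2^1*130957^1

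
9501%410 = 71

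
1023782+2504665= 3528447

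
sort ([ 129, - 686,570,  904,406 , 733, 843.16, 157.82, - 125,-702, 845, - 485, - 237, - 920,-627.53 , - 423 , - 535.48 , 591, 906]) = [ - 920 , - 702, - 686, - 627.53,  -  535.48, - 485, - 423, -237, - 125,129, 157.82,  406, 570,  591, 733,843.16 , 845 , 904,906 ] 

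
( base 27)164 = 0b1101111111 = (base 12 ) 627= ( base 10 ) 895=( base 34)qb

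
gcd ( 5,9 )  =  1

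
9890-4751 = 5139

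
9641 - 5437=4204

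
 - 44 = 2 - 46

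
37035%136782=37035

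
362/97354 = 181/48677=0.00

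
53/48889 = 53/48889 =0.00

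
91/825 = 91/825 = 0.11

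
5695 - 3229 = 2466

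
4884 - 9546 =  - 4662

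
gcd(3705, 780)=195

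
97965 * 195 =19103175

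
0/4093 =0 = 0.00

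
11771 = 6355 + 5416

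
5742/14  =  2871/7 = 410.14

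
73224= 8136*9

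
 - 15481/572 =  - 28+ 535/572 = - 27.06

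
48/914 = 24/457 = 0.05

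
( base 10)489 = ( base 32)f9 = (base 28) hd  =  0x1e9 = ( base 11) 405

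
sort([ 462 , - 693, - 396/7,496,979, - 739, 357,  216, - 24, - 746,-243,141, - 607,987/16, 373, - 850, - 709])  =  [ - 850,-746, - 739, - 709, - 693, - 607, - 243,-396/7, - 24 , 987/16,  141,216, 357,  373,462, 496, 979 ]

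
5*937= 4685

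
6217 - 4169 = 2048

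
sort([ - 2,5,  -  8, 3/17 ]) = [ - 8, - 2,3/17,5] 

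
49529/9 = 49529/9  =  5503.22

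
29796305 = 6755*4411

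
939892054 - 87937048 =851955006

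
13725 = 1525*9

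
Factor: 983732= 2^2*331^1*743^1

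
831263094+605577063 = 1436840157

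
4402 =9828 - 5426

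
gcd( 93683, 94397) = 1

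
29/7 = 4 + 1/7 = 4.14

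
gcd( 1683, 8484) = 3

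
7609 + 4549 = 12158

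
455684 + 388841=844525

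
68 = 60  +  8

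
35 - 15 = 20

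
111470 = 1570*71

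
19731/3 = 6577 = 6577.00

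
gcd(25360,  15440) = 80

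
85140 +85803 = 170943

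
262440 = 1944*135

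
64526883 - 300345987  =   - 235819104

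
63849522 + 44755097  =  108604619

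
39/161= 39/161 = 0.24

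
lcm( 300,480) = 2400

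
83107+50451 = 133558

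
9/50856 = 3/16952= 0.00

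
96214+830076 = 926290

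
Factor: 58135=5^1*7^1*11^1*151^1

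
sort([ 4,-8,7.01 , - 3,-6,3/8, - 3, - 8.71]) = [ - 8.71, - 8, - 6, - 3, - 3, 3/8, 4,7.01 ] 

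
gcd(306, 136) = 34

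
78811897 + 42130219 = 120942116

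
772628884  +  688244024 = 1460872908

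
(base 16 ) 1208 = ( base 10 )4616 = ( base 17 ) FG9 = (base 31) 4os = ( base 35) 3QV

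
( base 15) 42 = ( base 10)62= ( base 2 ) 111110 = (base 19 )35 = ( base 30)22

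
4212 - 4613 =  - 401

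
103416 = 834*124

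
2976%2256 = 720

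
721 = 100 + 621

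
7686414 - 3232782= 4453632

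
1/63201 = 1/63201 = 0.00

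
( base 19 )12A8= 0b1111001100011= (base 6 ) 100003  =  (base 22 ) G1D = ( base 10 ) 7779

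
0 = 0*7889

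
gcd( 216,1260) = 36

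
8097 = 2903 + 5194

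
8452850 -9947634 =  - 1494784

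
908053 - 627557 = 280496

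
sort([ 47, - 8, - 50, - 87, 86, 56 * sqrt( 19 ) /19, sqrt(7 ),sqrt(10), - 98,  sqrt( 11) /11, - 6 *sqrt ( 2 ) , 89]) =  [ - 98, - 87, - 50, - 6*sqrt( 2), - 8, sqrt( 11)/11 , sqrt( 7), sqrt( 10),56*sqrt( 19)/19, 47,86,89 ] 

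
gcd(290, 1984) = 2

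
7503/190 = 39+ 93/190 = 39.49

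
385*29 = 11165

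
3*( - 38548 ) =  - 115644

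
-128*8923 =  - 1142144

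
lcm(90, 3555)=7110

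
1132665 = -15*( - 75511 )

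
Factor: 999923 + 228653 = 1228576=2^5*38393^1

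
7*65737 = 460159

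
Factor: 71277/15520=2^(-5 )*3^1*5^( - 1)*23^1*97^( - 1 )*1033^1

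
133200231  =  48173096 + 85027135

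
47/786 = 47/786 = 0.06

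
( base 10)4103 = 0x1007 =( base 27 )5gq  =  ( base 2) 1000000000111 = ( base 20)A53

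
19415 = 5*3883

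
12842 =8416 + 4426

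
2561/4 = 640 + 1/4 = 640.25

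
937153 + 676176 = 1613329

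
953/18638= 953/18638 =0.05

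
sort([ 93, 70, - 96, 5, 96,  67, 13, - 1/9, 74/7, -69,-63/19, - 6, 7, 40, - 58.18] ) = [ - 96, - 69, - 58.18,-6, - 63/19, - 1/9, 5, 7, 74/7, 13,  40, 67,70, 93,96]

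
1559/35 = 1559/35=   44.54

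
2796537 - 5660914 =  - 2864377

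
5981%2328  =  1325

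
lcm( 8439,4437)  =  430389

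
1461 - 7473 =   -  6012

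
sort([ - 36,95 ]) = [-36,95]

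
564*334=188376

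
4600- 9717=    -5117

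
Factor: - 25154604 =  - 2^2  *3^3*89^1*2617^1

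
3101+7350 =10451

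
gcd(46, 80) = 2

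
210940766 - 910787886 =-699847120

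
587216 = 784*749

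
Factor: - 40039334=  - 2^1 * 67^1 * 298801^1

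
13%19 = 13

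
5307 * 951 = 5046957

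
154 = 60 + 94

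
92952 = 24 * 3873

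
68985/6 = 11497 + 1/2 = 11497.50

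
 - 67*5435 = -364145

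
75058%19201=17455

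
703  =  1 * 703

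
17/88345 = 17/88345 = 0.00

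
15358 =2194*7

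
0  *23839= 0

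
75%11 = 9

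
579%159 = 102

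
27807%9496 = 8815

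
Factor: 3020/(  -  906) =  -2^1*3^( - 1)*5^1 =-  10/3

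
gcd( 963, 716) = 1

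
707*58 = 41006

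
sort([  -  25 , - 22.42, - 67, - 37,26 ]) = [  -  67, -37,-25, - 22.42, 26 ]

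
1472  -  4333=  - 2861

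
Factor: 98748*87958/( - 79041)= -2895225528/26347 = - 2^3*3^1*13^2 * 17^1*199^1*211^1*26347^( - 1) 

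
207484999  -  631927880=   -  424442881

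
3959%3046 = 913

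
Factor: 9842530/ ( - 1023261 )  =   - 2^1 * 3^ ( - 1 )*5^1*341087^ (-1 )*984253^1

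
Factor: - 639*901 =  - 575739 = - 3^2*17^1*53^1 * 71^1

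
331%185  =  146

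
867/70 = 867/70  =  12.39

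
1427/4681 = 1427/4681 = 0.30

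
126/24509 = 126/24509 =0.01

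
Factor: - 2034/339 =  - 2^1*3^1 = - 6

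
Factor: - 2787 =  - 3^1*929^1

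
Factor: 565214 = 2^1*13^1 * 21739^1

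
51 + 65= 116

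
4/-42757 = -1 +42753/42757 = - 0.00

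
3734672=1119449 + 2615223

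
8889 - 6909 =1980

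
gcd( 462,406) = 14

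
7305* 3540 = 25859700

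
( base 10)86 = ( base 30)2q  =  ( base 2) 1010110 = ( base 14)62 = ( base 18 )4e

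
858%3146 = 858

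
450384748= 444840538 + 5544210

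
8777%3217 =2343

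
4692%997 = 704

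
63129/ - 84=- 21043/28=- 751.54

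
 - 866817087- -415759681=  -  451057406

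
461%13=6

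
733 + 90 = 823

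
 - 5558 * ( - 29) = 161182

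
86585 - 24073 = 62512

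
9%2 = 1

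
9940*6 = 59640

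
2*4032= 8064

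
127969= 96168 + 31801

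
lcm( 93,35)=3255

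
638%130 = 118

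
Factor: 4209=3^1*23^1 * 61^1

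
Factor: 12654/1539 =74/9  =  2^1*3^( -2)*37^1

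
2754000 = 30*91800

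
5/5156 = 5/5156  =  0.00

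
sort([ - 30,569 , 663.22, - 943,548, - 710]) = [-943,  -  710,-30,548, 569, 663.22] 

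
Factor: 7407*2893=21428451 = 3^2 * 11^1 * 263^1*823^1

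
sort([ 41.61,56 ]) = [ 41.61,  56]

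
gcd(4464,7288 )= 8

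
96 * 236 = 22656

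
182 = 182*1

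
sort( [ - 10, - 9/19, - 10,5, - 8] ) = [ - 10, - 10, - 8 , - 9/19,5] 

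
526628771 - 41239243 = 485389528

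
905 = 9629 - 8724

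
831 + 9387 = 10218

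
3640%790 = 480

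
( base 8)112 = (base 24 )32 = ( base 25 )2o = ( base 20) 3e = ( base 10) 74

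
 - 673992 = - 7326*92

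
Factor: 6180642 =2^1*3^2 * 13^1*61^1*433^1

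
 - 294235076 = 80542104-374777180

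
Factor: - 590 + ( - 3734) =-4324 = - 2^2*23^1*47^1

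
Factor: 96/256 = 3/8 = 2^( - 3) *3^1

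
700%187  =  139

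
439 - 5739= -5300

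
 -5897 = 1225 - 7122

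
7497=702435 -694938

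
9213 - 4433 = 4780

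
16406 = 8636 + 7770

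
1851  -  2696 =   -  845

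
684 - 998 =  -314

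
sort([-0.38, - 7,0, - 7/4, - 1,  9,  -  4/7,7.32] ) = [  -  7,  -  7/4, - 1, - 4/7, - 0.38,0,7.32,9 ]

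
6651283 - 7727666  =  -1076383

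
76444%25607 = 25230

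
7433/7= 1061 + 6/7 = 1061.86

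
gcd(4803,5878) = 1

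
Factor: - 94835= - 5^1 * 13^1*1459^1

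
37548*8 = 300384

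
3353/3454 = 3353/3454 = 0.97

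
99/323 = 99/323  =  0.31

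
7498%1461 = 193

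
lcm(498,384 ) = 31872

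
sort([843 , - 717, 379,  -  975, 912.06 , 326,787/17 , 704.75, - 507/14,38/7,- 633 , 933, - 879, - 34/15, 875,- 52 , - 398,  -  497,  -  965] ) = [ - 975,-965, - 879,- 717, - 633, - 497, - 398, -52, - 507/14, - 34/15, 38/7,  787/17,326, 379, 704.75, 843,  875,912.06, 933 ] 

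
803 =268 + 535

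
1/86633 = 1/86633  =  0.00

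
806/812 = 403/406  =  0.99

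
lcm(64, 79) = 5056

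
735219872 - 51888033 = 683331839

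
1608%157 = 38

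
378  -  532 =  - 154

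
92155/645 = 142 + 113/129  =  142.88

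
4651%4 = 3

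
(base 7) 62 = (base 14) 32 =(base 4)230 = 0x2C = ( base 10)44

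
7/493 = 7/493 = 0.01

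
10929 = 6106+4823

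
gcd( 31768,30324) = 1444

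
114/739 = 114/739 = 0.15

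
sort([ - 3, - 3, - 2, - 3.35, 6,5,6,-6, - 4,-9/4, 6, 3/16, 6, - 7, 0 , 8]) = [-7, - 6 , - 4,  -  3.35, -3,  -  3,-9/4, - 2,  0, 3/16,5,6,6, 6, 6,  8 ]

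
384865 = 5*76973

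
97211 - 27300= 69911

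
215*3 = 645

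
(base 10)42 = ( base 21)20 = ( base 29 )1D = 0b101010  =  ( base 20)22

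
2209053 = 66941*33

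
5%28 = 5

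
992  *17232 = 17094144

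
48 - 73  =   - 25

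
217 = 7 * 31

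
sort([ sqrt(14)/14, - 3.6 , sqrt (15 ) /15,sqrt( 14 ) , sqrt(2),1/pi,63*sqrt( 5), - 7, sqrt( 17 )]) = [ - 7, - 3.6,sqrt( 15)/15,sqrt ( 14)/14,1/pi,sqrt( 2) , sqrt( 14),sqrt( 17 )  ,  63*sqrt( 5 ) ] 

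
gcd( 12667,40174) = 53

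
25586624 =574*44576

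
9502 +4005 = 13507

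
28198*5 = 140990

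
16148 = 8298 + 7850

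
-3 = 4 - 7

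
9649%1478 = 781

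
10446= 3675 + 6771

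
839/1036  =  839/1036 = 0.81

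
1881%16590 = 1881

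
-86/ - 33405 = 86/33405= 0.00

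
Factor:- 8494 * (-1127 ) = 9572738  =  2^1*7^2*23^1 * 31^1*137^1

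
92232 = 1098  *84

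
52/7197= 52/7197 = 0.01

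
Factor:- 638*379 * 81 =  - 2^1 * 3^4 * 11^1*29^1 * 379^1 = - 19585962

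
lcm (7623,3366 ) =259182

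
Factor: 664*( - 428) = -2^5*83^1*107^1 = - 284192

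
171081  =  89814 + 81267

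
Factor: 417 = 3^1*139^1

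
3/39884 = 3/39884   =  0.00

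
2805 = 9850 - 7045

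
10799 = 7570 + 3229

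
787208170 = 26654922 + 760553248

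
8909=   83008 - 74099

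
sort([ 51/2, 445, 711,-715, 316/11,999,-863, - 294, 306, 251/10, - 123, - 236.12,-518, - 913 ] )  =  [ - 913  ,-863, - 715, - 518,-294, -236.12,-123,251/10, 51/2,  316/11 , 306,445, 711, 999]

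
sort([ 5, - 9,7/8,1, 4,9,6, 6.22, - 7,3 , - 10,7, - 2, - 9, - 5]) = [ - 10, - 9 , - 9,-7 , - 5 , -2, 7/8,1, 3,4, 5,6,6.22,7,9 ] 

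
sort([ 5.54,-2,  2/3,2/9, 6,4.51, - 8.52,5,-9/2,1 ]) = [ - 8.52,-9/2, - 2  ,  2/9,2/3,1,4.51 , 5 , 5.54,6 ]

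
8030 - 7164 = 866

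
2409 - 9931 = -7522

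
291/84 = 97/28 = 3.46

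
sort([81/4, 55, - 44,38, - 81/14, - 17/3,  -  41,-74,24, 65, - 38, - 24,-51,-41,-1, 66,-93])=[-93,-74,  -  51 ,-44, - 41,-41,-38,  -  24,-81/14,-17/3,  -  1,81/4,24, 38,55, 65, 66]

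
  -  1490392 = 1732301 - 3222693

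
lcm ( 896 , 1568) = 6272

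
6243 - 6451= -208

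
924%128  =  28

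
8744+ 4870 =13614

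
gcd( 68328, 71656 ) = 104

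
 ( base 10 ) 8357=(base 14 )308D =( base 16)20a5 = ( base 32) 855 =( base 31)8LI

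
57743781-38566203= 19177578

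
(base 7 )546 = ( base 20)dj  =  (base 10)279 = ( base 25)b4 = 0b100010111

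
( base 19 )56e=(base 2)11110001101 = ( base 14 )9C1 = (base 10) 1933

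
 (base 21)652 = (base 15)C38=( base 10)2753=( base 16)ac1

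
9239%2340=2219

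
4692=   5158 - 466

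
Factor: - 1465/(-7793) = 5^1* 293^1*7793^( - 1)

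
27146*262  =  7112252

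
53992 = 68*794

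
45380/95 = 477+ 13/19 = 477.68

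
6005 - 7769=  - 1764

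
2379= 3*793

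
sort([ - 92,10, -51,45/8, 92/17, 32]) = [  -  92, -51, 92/17, 45/8,10,32]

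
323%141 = 41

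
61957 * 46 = 2850022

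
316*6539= 2066324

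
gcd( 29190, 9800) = 70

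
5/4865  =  1/973  =  0.00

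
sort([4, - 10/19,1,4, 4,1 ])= [-10/19,1,  1, 4, 4, 4] 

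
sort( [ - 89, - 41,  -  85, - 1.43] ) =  [ - 89,-85, - 41, - 1.43]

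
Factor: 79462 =2^1 * 67^1*593^1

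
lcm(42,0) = 0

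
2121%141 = 6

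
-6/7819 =-6/7819 = - 0.00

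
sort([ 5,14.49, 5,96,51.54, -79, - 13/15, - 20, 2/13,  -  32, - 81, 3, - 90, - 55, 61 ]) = [ - 90,-81, - 79, - 55, - 32,-20, - 13/15,2/13,  3,5,  5,14.49,51.54,  61,  96 ]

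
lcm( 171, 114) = 342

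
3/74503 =3/74503 = 0.00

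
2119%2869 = 2119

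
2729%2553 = 176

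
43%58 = 43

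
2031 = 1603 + 428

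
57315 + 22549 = 79864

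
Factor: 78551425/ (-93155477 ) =-5^2 * 509^1*6173^1 * 9091^(-1 )*10247^( - 1 )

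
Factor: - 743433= - 3^1*247811^1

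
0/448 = 0 = 0.00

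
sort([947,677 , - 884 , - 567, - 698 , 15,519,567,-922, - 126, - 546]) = [ - 922, - 884,-698, - 567, - 546, - 126 , 15, 519,  567,677,947]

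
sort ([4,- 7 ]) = [ - 7 , 4] 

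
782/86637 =782/86637 = 0.01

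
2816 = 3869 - 1053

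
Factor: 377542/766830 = 188771/383415  =  3^ ( - 1 )*5^( - 1)*11^1*131^2* 25561^( - 1 )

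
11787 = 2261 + 9526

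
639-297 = 342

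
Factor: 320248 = 2^3 * 40031^1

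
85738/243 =85738/243 = 352.83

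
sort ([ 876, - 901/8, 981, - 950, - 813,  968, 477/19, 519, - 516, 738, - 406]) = [ - 950, - 813, - 516, - 406, - 901/8, 477/19 , 519,  738, 876,  968,  981]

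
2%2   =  0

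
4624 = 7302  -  2678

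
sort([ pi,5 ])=[ pi, 5]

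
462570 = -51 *( - 9070)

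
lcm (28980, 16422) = 492660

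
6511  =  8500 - 1989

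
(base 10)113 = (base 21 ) 58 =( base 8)161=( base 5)423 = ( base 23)4L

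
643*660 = 424380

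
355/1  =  355 =355.00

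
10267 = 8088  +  2179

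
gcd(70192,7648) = 16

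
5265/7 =752 + 1/7 = 752.14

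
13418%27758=13418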